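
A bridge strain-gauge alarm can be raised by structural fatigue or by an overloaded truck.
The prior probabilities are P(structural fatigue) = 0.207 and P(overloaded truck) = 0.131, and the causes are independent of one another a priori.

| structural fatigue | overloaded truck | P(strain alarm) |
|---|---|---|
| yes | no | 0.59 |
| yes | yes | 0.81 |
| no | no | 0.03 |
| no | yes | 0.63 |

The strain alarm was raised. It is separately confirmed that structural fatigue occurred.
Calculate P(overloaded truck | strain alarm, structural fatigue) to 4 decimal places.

P(overloaded truck | strain alarm, structural fatigue) ≈ 0.1715

For the numerator, keep only overloaded truck=true terms: 0.81·0.131 = 0.106110
Normalizer over all consistent configurations: 0.59·0.869 + 0.81·0.131 = 0.618820
Posterior = 0.106110 / 0.618820 ≈ 0.1715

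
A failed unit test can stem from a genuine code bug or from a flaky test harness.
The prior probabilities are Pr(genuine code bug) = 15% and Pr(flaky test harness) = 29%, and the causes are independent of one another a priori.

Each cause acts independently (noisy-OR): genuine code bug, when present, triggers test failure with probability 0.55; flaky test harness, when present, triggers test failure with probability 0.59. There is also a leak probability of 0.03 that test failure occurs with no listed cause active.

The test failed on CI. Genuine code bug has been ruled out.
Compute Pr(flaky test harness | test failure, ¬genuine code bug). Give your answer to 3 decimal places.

Pr(flaky test harness | test failure, ¬genuine code bug) ≈ 0.891

Under noisy-OR, P(test failure | causes) = 1 − (1−0.03)·∏(1−qᵢ) over the active causes.
P(test failure | ¬genuine code bug) = 0.03×0.71 + 0.6023×0.29 = 0.021300 + 0.174667 = 0.195967
Restricting to configurations with flaky test harness present: 0.6023×0.29 = 0.174667.
So P(flaky test harness | test failure, ¬genuine code bug) = 0.174667/0.195967 ≈ 0.891.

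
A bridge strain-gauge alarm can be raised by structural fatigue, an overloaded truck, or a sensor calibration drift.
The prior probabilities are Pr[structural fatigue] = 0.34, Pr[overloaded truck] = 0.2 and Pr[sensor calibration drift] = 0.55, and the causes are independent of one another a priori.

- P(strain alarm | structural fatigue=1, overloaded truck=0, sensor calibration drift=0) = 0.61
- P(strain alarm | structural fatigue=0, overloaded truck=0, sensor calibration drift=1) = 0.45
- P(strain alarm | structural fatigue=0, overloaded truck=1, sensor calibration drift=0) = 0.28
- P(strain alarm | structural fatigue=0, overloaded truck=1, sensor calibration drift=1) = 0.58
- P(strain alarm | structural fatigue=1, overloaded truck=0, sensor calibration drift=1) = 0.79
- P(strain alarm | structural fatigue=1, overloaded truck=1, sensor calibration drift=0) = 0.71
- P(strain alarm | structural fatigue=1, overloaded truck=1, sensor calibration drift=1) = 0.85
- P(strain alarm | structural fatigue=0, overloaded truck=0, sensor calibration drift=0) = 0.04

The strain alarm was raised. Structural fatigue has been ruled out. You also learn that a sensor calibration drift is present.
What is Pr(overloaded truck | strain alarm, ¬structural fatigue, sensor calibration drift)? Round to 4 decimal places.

P(strain alarm | ¬structural fatigue, sensor calibration drift) = 0.45·0.8 + 0.58·0.2 = 0.360000 + 0.116000 = 0.476000
Restricting to configurations with overloaded truck present: 0.58·0.2 = 0.116000.
So P(overloaded truck | strain alarm, ¬structural fatigue, sensor calibration drift) = 0.116000/0.476000 ≈ 0.2437.

Pr(overloaded truck | strain alarm, ¬structural fatigue, sensor calibration drift) ≈ 0.2437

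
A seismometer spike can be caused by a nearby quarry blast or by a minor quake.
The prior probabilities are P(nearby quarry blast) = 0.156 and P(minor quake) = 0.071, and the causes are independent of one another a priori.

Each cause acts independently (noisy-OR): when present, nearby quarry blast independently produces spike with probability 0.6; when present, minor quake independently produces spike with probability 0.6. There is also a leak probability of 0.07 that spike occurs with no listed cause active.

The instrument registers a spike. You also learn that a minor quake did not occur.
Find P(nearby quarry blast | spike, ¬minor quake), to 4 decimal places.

Under noisy-OR, P(spike | causes) = 1 − (1−0.07)·∏(1−qᵢ) over the active causes.
P(spike | ¬minor quake) = 0.07×0.844 + 0.628×0.156 = 0.059080 + 0.097968 = 0.157048
Restricting to configurations with nearby quarry blast present: 0.628×0.156 = 0.097968.
Hence the posterior is 0.097968/0.157048 ≈ 0.6238.

P(nearby quarry blast | spike, ¬minor quake) ≈ 0.6238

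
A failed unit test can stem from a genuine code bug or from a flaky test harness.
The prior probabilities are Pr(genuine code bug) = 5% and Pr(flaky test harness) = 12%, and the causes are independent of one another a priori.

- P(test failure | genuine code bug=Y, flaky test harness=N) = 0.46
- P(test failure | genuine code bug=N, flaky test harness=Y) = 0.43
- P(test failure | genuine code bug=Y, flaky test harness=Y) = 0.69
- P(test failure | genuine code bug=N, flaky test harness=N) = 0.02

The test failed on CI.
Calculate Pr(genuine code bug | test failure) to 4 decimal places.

By total probability over the 4 (genuine code bug, flaky test harness) configurations:
  P(test failure) = 0.02*0.95*0.88 + 0.43*0.95*0.12 + 0.46*0.05*0.88 + 0.69*0.05*0.12
        = 0.016720 + 0.049020 + 0.020240 + 0.004140 = 0.090120
The terms with genuine code bug present sum to 0.024380, so
  P(genuine code bug | test failure) = 0.024380 / 0.090120 ≈ 0.2705

Pr(genuine code bug | test failure) ≈ 0.2705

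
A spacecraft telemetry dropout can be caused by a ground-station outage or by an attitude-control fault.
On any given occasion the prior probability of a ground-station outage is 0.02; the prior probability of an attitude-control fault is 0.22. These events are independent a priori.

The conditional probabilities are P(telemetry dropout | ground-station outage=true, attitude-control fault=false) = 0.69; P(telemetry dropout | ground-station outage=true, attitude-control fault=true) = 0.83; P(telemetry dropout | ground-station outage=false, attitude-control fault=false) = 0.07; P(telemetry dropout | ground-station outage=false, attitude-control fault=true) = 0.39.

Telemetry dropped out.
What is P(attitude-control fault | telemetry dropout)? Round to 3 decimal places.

P(attitude-control fault | telemetry dropout) ≈ 0.577

P(telemetry dropout) = 0.07×0.98×0.78 + 0.39×0.98×0.22 + 0.69×0.02×0.78 + 0.83×0.02×0.22 = 0.053508 + 0.084084 + 0.010764 + 0.003652 = 0.152008
Restricting to configurations with attitude-control fault present: 0.084084 + 0.003652 = 0.087736.
P(attitude-control fault | telemetry dropout) = 0.087736 / 0.152008 ≈ 0.577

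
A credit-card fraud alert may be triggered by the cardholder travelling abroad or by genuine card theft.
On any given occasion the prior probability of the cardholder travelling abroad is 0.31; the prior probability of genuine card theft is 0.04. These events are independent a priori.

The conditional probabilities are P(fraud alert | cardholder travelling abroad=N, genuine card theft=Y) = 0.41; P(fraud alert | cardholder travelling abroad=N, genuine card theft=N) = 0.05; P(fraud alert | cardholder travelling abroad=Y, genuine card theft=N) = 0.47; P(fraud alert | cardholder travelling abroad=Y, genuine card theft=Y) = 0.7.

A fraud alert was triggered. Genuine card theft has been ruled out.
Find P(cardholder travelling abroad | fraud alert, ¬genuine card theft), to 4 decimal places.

P(cardholder travelling abroad | fraud alert, ¬genuine card theft) ≈ 0.8085

P(fraud alert | ¬genuine card theft) = 0.05*0.69 + 0.47*0.31 = 0.034500 + 0.145700 = 0.180200
The cardholder travelling abroad-present share is 0.47*0.31 = 0.145700.
Hence the posterior is 0.145700/0.180200 ≈ 0.8085.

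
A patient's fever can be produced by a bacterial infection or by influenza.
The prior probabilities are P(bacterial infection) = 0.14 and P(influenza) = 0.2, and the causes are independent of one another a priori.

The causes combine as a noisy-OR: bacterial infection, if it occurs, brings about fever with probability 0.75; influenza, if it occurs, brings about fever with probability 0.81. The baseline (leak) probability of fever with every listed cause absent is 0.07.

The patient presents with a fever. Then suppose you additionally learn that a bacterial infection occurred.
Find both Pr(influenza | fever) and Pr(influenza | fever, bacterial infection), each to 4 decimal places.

Pr(influenza | fever) ≈ 0.5566; Pr(influenza | fever, bacterial infection) ≈ 0.2374

Under noisy-OR, P(fever | causes) = 1 − (1−0.07)·∏(1−qᵢ) over the active causes.
Numerator (weight on configurations with influenza): 0.141608 + 0.026763 = 0.168371
The normalizing constant is 0.07*0.86*0.8 + 0.8233*0.86*0.2 + 0.7675*0.14*0.8 + 0.955825*0.14*0.2 = 0.302491
P(influenza | fever) = 0.168371/0.302491 ≈ 0.5566

With the extra evidence:
By total probability over both values of influenza:
  P(fever | bacterial infection) = 0.7675·0.8 + 0.955825·0.2
        = 0.614000 + 0.191165 = 0.805165
The terms with influenza present sum to 0.191165, so
  P(influenza | fever, bacterial infection) = 0.191165 / 0.805165 ≈ 0.2374
Conditioning on bacterial infection lowers the posterior on influenza: the classic explaining-away effect in a common-effect structure.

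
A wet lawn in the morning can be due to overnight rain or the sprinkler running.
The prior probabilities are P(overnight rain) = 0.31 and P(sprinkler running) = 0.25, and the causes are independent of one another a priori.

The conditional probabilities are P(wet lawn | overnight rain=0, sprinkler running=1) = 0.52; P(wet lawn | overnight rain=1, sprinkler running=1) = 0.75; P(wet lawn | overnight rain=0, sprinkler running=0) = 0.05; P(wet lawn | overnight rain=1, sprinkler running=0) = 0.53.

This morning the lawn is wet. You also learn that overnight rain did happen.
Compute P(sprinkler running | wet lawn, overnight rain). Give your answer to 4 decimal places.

Sum P(wet lawn|·) weighted by the priors over both values of sprinkler running:
  P(wet lawn | overnight rain) = 0.53×0.75 + 0.75×0.25
        = 0.397500 + 0.187500 = 0.585000
Configurations with sprinkler running contribute 0.187500, so
  P(sprinkler running | wet lawn, overnight rain) = 0.187500 / 0.585000 ≈ 0.3205

P(sprinkler running | wet lawn, overnight rain) ≈ 0.3205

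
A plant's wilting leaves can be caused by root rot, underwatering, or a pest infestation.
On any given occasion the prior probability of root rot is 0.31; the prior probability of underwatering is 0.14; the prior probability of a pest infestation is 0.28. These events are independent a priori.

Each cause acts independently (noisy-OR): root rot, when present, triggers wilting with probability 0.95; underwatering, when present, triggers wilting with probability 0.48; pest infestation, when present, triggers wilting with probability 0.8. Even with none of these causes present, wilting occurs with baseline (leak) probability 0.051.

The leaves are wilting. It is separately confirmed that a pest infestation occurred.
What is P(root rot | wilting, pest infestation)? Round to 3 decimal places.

P(root rot | wilting, pest infestation) ≈ 0.351

Under noisy-OR, P(wilting | causes) = 1 − (1−0.051)·∏(1−qᵢ) over the active causes.
By total probability over the 4 (root rot, underwatering) configurations:
  P(wilting | pest infestation) = 0.8102·0.69·0.86 + 0.901304·0.69·0.14 + 0.99051·0.31·0.86 + 0.995065·0.31·0.14
        = 0.480773 + 0.087066 + 0.264070 + 0.043186 = 0.875095
Configurations with root rot contribute 0.307256, so
  P(root rot | wilting, pest infestation) = 0.307256 / 0.875095 ≈ 0.351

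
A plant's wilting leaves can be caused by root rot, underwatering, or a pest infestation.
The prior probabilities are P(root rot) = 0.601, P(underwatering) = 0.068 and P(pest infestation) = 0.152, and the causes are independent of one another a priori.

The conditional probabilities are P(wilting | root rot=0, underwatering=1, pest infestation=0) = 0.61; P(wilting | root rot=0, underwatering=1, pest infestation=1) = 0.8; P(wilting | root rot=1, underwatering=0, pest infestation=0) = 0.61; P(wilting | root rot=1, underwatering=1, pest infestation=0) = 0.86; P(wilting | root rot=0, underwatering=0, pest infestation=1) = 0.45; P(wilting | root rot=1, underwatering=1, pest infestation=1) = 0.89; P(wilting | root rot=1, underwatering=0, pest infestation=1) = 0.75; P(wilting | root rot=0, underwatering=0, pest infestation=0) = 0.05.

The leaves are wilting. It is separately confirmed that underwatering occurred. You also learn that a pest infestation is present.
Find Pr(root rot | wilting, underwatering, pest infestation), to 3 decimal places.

Numerator (weight on configurations with root rot): 0.89·0.601 = 0.534890
Denominator P(wilting | underwatering, pest infestation): 0.8·0.399 + 0.89·0.601 = 0.854090
P(root rot | wilting, underwatering, pest infestation) = 0.534890/0.854090 ≈ 0.626

Pr(root rot | wilting, underwatering, pest infestation) ≈ 0.626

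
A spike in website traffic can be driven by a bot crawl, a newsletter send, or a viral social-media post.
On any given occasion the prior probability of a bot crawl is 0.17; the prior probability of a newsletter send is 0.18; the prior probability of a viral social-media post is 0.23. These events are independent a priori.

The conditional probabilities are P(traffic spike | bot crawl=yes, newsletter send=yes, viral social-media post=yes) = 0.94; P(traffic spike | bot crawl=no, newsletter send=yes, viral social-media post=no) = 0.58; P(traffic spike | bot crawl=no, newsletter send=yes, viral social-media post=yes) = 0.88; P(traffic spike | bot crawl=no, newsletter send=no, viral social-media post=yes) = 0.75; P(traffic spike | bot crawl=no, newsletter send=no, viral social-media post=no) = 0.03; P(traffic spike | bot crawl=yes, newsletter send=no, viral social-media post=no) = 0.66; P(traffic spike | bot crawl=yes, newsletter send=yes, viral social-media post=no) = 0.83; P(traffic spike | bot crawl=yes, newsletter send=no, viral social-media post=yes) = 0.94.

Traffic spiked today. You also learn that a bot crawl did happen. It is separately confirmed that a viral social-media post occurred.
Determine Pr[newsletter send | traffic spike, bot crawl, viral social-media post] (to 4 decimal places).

Pr[newsletter send | traffic spike, bot crawl, viral social-media post] ≈ 0.1800

Numerator (weight on configurations with newsletter send): 0.94·0.18 = 0.169200
Denominator P(traffic spike | bot crawl, viral social-media post): 0.94·0.82 + 0.94·0.18 = 0.940000
P(newsletter send | traffic spike, bot crawl, viral social-media post) = 0.169200/0.940000 ≈ 0.1800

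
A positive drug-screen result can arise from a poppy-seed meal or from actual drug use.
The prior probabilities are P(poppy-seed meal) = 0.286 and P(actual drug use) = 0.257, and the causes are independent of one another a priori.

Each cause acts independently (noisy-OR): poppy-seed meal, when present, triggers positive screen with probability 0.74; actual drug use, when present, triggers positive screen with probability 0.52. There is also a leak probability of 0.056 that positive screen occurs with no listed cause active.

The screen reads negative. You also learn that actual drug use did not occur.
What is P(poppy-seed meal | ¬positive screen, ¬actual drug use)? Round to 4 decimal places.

Under noisy-OR, P(positive screen | causes) = 1 − (1−0.056)·∏(1−qᵢ) over the active causes.
P(¬positive screen | ¬actual drug use) = 0.944·0.714 + 0.24544·0.286 = 0.674016 + 0.070196 = 0.744212
Of this, 0.070196 comes from 0.24544·0.286 (the poppy-seed meal=true cases).
So P(poppy-seed meal | ¬positive screen, ¬actual drug use) = 0.070196/0.744212 ≈ 0.0943.

P(poppy-seed meal | ¬positive screen, ¬actual drug use) ≈ 0.0943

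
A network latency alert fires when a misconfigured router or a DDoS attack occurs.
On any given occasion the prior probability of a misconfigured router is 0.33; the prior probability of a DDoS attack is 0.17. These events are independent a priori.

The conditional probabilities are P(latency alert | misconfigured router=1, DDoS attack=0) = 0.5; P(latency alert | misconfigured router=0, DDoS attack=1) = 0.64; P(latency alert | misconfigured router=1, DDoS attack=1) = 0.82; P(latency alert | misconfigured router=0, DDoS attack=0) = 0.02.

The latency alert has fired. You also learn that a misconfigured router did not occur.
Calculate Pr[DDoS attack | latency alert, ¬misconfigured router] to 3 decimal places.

P(latency alert | ¬misconfigured router) = 0.02*0.83 + 0.64*0.17 = 0.016600 + 0.108800 = 0.125400
The DDoS attack-present share is 0.64*0.17 = 0.108800.
Hence the posterior is 0.108800/0.125400 ≈ 0.868.

Pr[DDoS attack | latency alert, ¬misconfigured router] ≈ 0.868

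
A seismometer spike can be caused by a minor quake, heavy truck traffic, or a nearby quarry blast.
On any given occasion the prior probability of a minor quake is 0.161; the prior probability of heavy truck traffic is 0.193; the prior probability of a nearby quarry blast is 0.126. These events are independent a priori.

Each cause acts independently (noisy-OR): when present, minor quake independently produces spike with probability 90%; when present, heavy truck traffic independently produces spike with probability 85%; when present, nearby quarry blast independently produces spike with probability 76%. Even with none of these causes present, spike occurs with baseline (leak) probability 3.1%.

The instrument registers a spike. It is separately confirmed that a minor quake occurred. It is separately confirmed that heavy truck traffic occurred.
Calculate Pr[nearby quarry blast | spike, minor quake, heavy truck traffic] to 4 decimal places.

Under noisy-OR, P(spike | causes) = 1 − (1−0.031)·∏(1−qᵢ) over the active causes.
For the numerator, keep only nearby quarry blast=true terms: 0.996512×0.126 = 0.125561
Denominator P(spike | minor quake, heavy truck traffic): 0.985465×0.874 + 0.996512×0.126 = 0.986857
P(nearby quarry blast | spike, minor quake, heavy truck traffic) = 0.125561/0.986857 ≈ 0.1272

Pr[nearby quarry blast | spike, minor quake, heavy truck traffic] ≈ 0.1272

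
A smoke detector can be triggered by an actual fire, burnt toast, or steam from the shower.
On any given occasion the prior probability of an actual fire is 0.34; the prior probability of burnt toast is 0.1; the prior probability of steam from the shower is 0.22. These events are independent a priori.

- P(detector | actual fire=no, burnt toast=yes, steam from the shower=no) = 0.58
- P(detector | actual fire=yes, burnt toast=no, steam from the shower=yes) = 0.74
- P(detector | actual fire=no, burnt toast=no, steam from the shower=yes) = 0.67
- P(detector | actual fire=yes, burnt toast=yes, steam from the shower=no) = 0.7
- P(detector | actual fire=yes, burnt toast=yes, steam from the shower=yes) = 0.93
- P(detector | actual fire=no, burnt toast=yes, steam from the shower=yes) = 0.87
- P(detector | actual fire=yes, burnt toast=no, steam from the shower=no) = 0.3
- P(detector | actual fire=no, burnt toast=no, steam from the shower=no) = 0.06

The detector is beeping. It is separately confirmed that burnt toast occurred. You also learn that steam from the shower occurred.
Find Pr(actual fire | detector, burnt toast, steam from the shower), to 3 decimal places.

P(detector | burnt toast, steam from the shower) = 0.87·0.66 + 0.93·0.34 = 0.574200 + 0.316200 = 0.890400
The actual fire-present share is 0.93·0.34 = 0.316200.
So P(actual fire | detector, burnt toast, steam from the shower) = 0.316200/0.890400 ≈ 0.355.

Pr(actual fire | detector, burnt toast, steam from the shower) ≈ 0.355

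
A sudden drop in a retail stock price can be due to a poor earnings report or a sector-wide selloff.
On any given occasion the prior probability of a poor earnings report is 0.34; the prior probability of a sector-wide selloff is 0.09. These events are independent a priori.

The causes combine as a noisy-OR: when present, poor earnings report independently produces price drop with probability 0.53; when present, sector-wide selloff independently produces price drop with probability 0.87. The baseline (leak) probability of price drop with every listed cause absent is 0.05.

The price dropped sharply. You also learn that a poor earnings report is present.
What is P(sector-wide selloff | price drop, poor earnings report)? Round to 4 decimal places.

P(sector-wide selloff | price drop, poor earnings report) ≈ 0.1441

Under noisy-OR, P(price drop | causes) = 1 − (1−0.05)·∏(1−qᵢ) over the active causes.
P(price drop | poor earnings report) = 0.5535*0.91 + 0.941955*0.09 = 0.503685 + 0.084776 = 0.588461
Restricting to configurations with sector-wide selloff present: 0.941955*0.09 = 0.084776.
Hence the posterior is 0.084776/0.588461 ≈ 0.1441.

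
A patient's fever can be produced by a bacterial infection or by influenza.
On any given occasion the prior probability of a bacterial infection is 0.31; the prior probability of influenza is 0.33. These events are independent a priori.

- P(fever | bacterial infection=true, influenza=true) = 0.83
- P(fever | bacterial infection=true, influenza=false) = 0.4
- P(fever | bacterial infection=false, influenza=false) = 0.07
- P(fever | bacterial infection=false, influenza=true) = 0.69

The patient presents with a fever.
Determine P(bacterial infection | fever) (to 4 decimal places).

P(bacterial infection | fever) ≈ 0.4699

By total probability over the 4 (bacterial infection, influenza) configurations:
  P(fever) = 0.07×0.69×0.67 + 0.69×0.69×0.33 + 0.4×0.31×0.67 + 0.83×0.31×0.33
        = 0.032361 + 0.157113 + 0.083080 + 0.084909 = 0.357463
Configurations with bacterial infection contribute 0.167989, so
  P(bacterial infection | fever) = 0.167989 / 0.357463 ≈ 0.4699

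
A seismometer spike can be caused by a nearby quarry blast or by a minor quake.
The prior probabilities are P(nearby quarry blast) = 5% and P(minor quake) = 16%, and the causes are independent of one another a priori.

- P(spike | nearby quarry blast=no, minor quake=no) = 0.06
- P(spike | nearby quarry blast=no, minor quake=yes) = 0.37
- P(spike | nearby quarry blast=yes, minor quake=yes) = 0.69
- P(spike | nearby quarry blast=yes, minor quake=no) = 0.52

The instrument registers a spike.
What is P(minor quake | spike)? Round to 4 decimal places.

P(minor quake | spike) ≈ 0.4697

Weight on minor quake=true, given the evidence: 0.056240 + 0.005520 = 0.061760
The normalizing constant is 0.06×0.95×0.84 + 0.37×0.95×0.16 + 0.52×0.05×0.84 + 0.69×0.05×0.16 = 0.131480
Posterior = 0.061760 / 0.131480 ≈ 0.4697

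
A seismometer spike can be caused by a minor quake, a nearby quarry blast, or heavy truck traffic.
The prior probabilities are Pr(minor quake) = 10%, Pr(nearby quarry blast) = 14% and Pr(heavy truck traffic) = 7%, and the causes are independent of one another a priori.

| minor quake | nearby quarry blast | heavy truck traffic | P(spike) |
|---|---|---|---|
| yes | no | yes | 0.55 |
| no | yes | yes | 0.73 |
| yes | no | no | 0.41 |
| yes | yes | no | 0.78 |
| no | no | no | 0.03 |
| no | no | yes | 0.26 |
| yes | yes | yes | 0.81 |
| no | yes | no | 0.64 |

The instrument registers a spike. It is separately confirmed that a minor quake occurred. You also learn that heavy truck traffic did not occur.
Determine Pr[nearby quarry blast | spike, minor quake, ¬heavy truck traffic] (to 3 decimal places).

Pr[nearby quarry blast | spike, minor quake, ¬heavy truck traffic] ≈ 0.236

Numerator (weight on configurations with nearby quarry blast): 0.78·0.14 = 0.109200
The normalizing constant is 0.41·0.86 + 0.78·0.14 = 0.461800
Posterior = 0.109200 / 0.461800 ≈ 0.236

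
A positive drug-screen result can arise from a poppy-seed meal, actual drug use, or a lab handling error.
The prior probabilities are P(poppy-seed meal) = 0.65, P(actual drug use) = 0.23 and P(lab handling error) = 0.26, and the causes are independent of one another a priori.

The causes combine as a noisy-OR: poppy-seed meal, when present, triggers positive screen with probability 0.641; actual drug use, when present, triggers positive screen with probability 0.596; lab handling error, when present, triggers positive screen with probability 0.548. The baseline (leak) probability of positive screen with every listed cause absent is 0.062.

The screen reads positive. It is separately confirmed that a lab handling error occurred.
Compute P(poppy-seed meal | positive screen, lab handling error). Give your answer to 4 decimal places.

Under noisy-OR, P(positive screen | causes) = 1 − (1−0.062)·∏(1−qᵢ) over the active causes.
P(positive screen | lab handling error) = 0.576024*0.35*0.77 + 0.828714*0.35*0.23 + 0.847793*0.65*0.77 + 0.938508*0.65*0.23 = 0.155238 + 0.066711 + 0.424320 + 0.140307 = 0.786576
Of this, 0.564627 comes from 0.424320 + 0.140307 (the poppy-seed meal=true cases).
So P(poppy-seed meal | positive screen, lab handling error) = 0.564627/0.786576 ≈ 0.7178.

P(poppy-seed meal | positive screen, lab handling error) ≈ 0.7178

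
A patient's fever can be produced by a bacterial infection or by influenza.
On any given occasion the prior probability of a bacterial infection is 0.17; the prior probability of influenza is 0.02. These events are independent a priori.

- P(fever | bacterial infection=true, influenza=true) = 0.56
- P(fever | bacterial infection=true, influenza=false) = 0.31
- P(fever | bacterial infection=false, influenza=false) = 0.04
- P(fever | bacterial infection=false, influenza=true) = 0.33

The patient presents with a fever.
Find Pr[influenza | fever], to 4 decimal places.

Sum P(fever|·) weighted by the priors over the 4 (bacterial infection, influenza) configurations:
  P(fever) = 0.04·0.83·0.98 + 0.33·0.83·0.02 + 0.31·0.17·0.98 + 0.56·0.17·0.02
        = 0.032536 + 0.005478 + 0.051646 + 0.001904 = 0.091564
The terms with influenza present sum to 0.007382, so
  P(influenza | fever) = 0.007382 / 0.091564 ≈ 0.0806

Pr[influenza | fever] ≈ 0.0806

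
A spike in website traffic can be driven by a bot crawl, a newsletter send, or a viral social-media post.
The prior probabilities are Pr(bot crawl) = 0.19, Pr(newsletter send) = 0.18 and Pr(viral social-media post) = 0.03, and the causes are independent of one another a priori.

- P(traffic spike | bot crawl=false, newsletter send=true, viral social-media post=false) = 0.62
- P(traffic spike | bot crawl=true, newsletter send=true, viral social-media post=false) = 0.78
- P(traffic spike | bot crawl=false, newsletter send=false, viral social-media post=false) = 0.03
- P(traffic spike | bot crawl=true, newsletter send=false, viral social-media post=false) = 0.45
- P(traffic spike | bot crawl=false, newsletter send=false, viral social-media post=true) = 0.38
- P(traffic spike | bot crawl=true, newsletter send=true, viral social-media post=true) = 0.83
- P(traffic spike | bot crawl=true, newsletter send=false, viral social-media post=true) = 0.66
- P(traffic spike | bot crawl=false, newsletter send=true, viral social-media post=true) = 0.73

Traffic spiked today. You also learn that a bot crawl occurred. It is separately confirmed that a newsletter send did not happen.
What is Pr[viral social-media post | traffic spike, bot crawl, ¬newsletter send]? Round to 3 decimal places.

P(traffic spike | bot crawl, ¬newsletter send) = 0.45×0.97 + 0.66×0.03 = 0.436500 + 0.019800 = 0.456300
Of this, 0.019800 comes from 0.66×0.03 (the viral social-media post=true cases).
So P(viral social-media post | traffic spike, bot crawl, ¬newsletter send) = 0.019800/0.456300 ≈ 0.043.

Pr[viral social-media post | traffic spike, bot crawl, ¬newsletter send] ≈ 0.043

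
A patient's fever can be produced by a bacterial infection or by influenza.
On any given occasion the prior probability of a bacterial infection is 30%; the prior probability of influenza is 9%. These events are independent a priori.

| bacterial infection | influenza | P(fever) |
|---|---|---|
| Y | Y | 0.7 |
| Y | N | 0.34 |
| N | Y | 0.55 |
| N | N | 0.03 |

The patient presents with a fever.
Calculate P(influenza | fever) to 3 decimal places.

P(fever) = 0.03×0.7×0.91 + 0.55×0.7×0.09 + 0.34×0.3×0.91 + 0.7×0.3×0.09 = 0.019110 + 0.034650 + 0.092820 + 0.018900 = 0.165480
Of this, 0.053550 comes from 0.034650 + 0.018900 (the influenza=true cases).
So P(influenza | fever) = 0.053550/0.165480 ≈ 0.324.

P(influenza | fever) ≈ 0.324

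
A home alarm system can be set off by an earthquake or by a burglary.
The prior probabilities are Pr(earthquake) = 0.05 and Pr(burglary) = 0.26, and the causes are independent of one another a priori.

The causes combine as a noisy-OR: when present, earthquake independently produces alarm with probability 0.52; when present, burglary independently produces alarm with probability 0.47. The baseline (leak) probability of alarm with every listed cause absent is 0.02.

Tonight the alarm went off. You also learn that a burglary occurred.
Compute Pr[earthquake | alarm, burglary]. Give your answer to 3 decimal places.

Pr[earthquake | alarm, burglary] ≈ 0.076

Under noisy-OR, P(alarm | causes) = 1 − (1−0.02)·∏(1−qᵢ) over the active causes.
P(alarm | burglary) = 0.4806*0.95 + 0.750688*0.05 = 0.456570 + 0.037534 = 0.494104
The earthquake-present share is 0.750688*0.05 = 0.037534.
Hence the posterior is 0.037534/0.494104 ≈ 0.076.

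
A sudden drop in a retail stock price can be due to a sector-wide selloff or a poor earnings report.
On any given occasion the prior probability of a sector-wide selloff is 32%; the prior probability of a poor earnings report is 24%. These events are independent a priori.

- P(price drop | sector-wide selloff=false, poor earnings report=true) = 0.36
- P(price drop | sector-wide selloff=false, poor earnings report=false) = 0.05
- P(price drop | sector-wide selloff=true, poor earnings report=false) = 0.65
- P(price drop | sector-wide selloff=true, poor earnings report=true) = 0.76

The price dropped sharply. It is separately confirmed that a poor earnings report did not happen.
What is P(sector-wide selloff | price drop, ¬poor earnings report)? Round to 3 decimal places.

P(sector-wide selloff | price drop, ¬poor earnings report) ≈ 0.860

P(price drop | ¬poor earnings report) = 0.05×0.68 + 0.65×0.32 = 0.034000 + 0.208000 = 0.242000
Of this, 0.208000 comes from 0.65×0.32 (the sector-wide selloff=true cases).
So P(sector-wide selloff | price drop, ¬poor earnings report) = 0.208000/0.242000 ≈ 0.860.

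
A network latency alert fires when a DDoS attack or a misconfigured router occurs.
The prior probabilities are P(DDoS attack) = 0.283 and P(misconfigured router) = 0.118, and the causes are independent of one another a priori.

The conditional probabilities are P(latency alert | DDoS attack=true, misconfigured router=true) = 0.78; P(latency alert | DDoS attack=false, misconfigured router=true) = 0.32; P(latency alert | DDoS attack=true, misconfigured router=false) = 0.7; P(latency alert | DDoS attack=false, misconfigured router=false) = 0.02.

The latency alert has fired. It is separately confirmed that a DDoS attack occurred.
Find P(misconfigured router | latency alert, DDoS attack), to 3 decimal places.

P(misconfigured router | latency alert, DDoS attack) ≈ 0.130

Weight on misconfigured router=true, given the evidence: 0.78×0.118 = 0.092040
The normalizing constant is 0.7×0.882 + 0.78×0.118 = 0.709440
P(misconfigured router | latency alert, DDoS attack) = 0.092040/0.709440 ≈ 0.130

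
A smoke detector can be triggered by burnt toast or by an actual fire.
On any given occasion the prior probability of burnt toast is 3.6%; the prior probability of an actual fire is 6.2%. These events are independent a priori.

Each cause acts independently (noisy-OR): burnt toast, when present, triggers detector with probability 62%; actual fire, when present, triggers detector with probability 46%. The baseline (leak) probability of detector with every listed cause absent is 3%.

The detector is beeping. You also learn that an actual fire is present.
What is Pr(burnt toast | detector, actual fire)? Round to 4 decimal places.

Pr(burnt toast | detector, actual fire) ≈ 0.0591

Under noisy-OR, P(detector | causes) = 1 − (1−0.03)·∏(1−qᵢ) over the active causes.
Numerator (weight on configurations with burnt toast): 0.800956×0.036 = 0.028834
The normalizing constant is 0.4762×0.964 + 0.800956×0.036 = 0.487891
P(burnt toast | detector, actual fire) = 0.028834/0.487891 ≈ 0.0591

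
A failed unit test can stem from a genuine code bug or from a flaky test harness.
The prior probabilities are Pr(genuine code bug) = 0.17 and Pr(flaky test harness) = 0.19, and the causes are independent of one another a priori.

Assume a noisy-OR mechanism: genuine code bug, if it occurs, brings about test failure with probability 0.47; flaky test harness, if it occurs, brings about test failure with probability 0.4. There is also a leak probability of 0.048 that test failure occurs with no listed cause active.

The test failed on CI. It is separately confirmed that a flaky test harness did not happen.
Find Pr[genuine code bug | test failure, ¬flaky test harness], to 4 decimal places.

Under noisy-OR, P(test failure | causes) = 1 − (1−0.048)·∏(1−qᵢ) over the active causes.
Numerator (weight on configurations with genuine code bug): 0.49544*0.17 = 0.084225
Denominator P(test failure | ¬flaky test harness): 0.048*0.83 + 0.49544*0.17 = 0.124065
P(genuine code bug | test failure, ¬flaky test harness) = 0.084225/0.124065 ≈ 0.6789

Pr[genuine code bug | test failure, ¬flaky test harness] ≈ 0.6789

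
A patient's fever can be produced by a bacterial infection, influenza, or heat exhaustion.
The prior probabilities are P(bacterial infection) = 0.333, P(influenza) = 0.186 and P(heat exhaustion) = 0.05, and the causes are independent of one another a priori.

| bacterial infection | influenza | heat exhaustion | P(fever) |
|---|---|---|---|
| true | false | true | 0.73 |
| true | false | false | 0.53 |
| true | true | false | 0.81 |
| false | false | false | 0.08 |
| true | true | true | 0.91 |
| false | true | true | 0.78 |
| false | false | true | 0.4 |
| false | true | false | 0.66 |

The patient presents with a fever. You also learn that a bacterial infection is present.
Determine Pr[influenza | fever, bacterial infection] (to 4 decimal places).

Pr[influenza | fever, bacterial infection] ≈ 0.2564

For the numerator, keep only influenza=true terms: 0.143127 + 0.008463 = 0.151590
Denominator P(fever | bacterial infection): 0.53×0.814×0.95 + 0.73×0.814×0.05 + 0.81×0.186×0.95 + 0.91×0.186×0.05 = 0.591150
P(influenza | fever, bacterial infection) = 0.151590/0.591150 ≈ 0.2564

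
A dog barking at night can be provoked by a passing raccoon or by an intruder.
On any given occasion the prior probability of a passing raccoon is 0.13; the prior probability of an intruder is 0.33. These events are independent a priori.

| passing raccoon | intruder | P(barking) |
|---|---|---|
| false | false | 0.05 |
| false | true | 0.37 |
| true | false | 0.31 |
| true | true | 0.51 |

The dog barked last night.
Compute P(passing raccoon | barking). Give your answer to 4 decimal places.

P(passing raccoon | barking) ≈ 0.2653

Numerator (weight on configurations with passing raccoon): 0.027001 + 0.021879 = 0.048880
Denominator P(barking): 0.05·0.87·0.67 + 0.37·0.87·0.33 + 0.31·0.13·0.67 + 0.51·0.13·0.33 = 0.184252
P(passing raccoon | barking) = 0.048880/0.184252 ≈ 0.2653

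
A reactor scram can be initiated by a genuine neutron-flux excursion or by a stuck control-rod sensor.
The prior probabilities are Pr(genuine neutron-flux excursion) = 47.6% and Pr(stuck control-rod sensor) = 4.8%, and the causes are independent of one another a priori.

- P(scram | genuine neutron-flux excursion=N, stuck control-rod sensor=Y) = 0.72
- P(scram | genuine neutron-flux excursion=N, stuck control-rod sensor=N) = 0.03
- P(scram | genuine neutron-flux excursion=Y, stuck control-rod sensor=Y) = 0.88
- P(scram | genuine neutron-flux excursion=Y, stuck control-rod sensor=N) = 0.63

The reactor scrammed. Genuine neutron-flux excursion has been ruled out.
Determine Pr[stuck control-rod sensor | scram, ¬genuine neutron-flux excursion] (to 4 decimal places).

Pr[stuck control-rod sensor | scram, ¬genuine neutron-flux excursion] ≈ 0.5475

Enumerate both values of stuck control-rod sensor and weight by the priors:
  P(scram | ¬genuine neutron-flux excursion) = 0.03×0.952 + 0.72×0.048
        = 0.028560 + 0.034560 = 0.063120
The terms with stuck control-rod sensor present sum to 0.034560, so
  P(stuck control-rod sensor | scram, ¬genuine neutron-flux excursion) = 0.034560 / 0.063120 ≈ 0.5475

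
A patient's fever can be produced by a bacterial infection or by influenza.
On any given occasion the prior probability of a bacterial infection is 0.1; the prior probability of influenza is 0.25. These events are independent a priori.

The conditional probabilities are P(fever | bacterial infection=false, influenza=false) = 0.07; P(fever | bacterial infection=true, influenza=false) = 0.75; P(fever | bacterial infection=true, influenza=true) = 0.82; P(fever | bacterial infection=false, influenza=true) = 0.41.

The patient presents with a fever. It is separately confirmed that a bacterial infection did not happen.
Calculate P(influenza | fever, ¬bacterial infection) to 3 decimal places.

Sum P(fever|·) weighted by the priors over both values of influenza:
  P(fever | ¬bacterial infection) = 0.07*0.75 + 0.41*0.25
        = 0.052500 + 0.102500 = 0.155000
Configurations with influenza contribute 0.102500, so
  P(influenza | fever, ¬bacterial infection) = 0.102500 / 0.155000 ≈ 0.661

P(influenza | fever, ¬bacterial infection) ≈ 0.661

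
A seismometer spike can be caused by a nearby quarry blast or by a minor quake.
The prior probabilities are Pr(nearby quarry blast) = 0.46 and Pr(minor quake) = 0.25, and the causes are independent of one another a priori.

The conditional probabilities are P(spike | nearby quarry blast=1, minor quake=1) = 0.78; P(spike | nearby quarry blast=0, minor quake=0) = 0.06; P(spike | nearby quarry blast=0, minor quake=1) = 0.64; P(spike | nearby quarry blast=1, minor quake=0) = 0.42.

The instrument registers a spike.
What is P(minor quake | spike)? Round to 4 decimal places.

P(minor quake | spike) ≈ 0.5100

Numerator (weight on configurations with minor quake): 0.086400 + 0.089700 = 0.176100
Denominator P(spike): 0.06*0.54*0.75 + 0.64*0.54*0.25 + 0.42*0.46*0.75 + 0.78*0.46*0.25 = 0.345300
P(minor quake | spike) = 0.176100/0.345300 ≈ 0.5100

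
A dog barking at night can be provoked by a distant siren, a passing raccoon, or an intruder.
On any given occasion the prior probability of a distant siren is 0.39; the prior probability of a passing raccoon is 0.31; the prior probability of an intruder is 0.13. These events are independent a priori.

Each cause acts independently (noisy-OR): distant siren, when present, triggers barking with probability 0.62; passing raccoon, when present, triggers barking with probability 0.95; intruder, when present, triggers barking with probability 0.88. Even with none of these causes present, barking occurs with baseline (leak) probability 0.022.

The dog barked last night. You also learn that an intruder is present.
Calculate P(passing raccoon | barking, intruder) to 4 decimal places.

P(passing raccoon | barking, intruder) ≈ 0.3293

Under noisy-OR, P(barking | causes) = 1 − (1−0.022)·∏(1−qᵢ) over the active causes.
Weight on passing raccoon=true, given the evidence: 0.187990 + 0.120630 = 0.308620
The normalizing constant is 0.88264*0.61*0.69 + 0.994132*0.61*0.31 + 0.955403*0.39*0.69 + 0.99777*0.39*0.31 = 0.937222
Posterior = 0.308620 / 0.937222 ≈ 0.3293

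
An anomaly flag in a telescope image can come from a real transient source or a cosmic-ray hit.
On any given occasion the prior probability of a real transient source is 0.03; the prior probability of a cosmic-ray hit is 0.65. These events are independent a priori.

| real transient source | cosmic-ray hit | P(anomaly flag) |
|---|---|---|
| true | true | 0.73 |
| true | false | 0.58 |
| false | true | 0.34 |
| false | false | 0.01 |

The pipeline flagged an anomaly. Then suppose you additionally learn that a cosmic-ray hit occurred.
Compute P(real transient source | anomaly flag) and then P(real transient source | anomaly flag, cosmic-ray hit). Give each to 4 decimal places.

For the numerator, keep only real transient source=true terms: 0.006090 + 0.014235 = 0.020325
The normalizing constant is 0.01·0.97·0.35 + 0.34·0.97·0.65 + 0.58·0.03·0.35 + 0.73·0.03·0.65 = 0.238090
P(real transient source | anomaly flag) = 0.020325/0.238090 ≈ 0.0854

Now also conditioning on cosmic-ray hit=true:
Weight on real transient source=true, given the evidence: 0.73·0.03 = 0.021900
The normalizing constant is 0.34·0.97 + 0.73·0.03 = 0.351700
Posterior = 0.021900 / 0.351700 ≈ 0.0623
— cosmic-ray hit explains away the evidence for real transient source.

P(real transient source | anomaly flag) ≈ 0.0854; P(real transient source | anomaly flag, cosmic-ray hit) ≈ 0.0623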